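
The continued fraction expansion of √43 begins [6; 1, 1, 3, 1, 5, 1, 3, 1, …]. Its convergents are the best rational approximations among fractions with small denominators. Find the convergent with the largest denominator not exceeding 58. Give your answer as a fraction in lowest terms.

341/52

List convergents until the denominator exceeds the bound:
a_0 = 6: 6/1  (≤ bound)
a_1 = 1: 7/1  (≤ bound)
a_2 = 1: 13/2  (≤ bound)
a_3 = 3: 46/7  (≤ bound)
a_4 = 1: 59/9  (≤ bound)
a_5 = 5: 341/52  (≤ bound)
a_6 = 1: 400/61  (> 58, stop)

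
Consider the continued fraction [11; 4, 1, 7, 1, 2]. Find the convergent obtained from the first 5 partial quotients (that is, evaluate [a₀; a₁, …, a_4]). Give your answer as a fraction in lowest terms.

Start with 1.
7 + 1/(1/1) = 7 + 1/1 = 8/1
1 + 1/(8/1) = 1 + 1/8 = 9/8
4 + 1/(9/8) = 4 + 8/9 = 44/9
11 + 1/(44/9) = 11 + 9/44 = 493/44

493/44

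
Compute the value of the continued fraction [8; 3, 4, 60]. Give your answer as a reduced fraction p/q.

6505/783

Collapse the nested fraction from the inside out:
Start with 60.
4 + 1/(60/1) = 4 + 1/60 = 241/60
3 + 1/(241/60) = 3 + 60/241 = 783/241
8 + 1/(783/241) = 8 + 241/783 = 6505/783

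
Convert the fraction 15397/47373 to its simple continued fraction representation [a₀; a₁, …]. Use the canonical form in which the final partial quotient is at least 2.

[0; 3, 13, 38, 7, 1, 3]

15397 ÷ 47373 → quotient 0, remainder 15397
47373 ÷ 15397 → quotient 3, remainder 1182
15397 ÷ 1182 → quotient 13, remainder 31
1182 ÷ 31 → quotient 38, remainder 4
31 ÷ 4 → quotient 7, remainder 3
4 ÷ 3 → quotient 1, remainder 1
3 ÷ 1 → quotient 3, remainder 0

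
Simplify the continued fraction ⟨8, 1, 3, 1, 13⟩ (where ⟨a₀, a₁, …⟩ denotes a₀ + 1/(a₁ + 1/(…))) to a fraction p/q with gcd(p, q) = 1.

Collapse the nested fraction from the inside out:
Start with 13.
1 + 1/(13/1) = 1 + 1/13 = 14/13
3 + 1/(14/13) = 3 + 13/14 = 55/14
1 + 1/(55/14) = 1 + 14/55 = 69/55
8 + 1/(69/55) = 8 + 55/69 = 607/69

607/69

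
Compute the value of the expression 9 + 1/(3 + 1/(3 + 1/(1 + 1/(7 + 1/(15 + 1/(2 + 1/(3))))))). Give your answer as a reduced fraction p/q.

102367/10999

Start with 3.
2 + 1/(3/1) = 2 + 1/3 = 7/3
15 + 1/(7/3) = 15 + 3/7 = 108/7
7 + 1/(108/7) = 7 + 7/108 = 763/108
1 + 1/(763/108) = 1 + 108/763 = 871/763
3 + 1/(871/763) = 3 + 763/871 = 3376/871
3 + 1/(3376/871) = 3 + 871/3376 = 10999/3376
9 + 1/(10999/3376) = 9 + 3376/10999 = 102367/10999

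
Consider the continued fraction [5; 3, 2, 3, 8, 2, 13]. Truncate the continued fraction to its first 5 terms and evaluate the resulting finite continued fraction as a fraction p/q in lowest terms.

Start with 8.
3 + 1/(8/1) = 3 + 1/8 = 25/8
2 + 1/(25/8) = 2 + 8/25 = 58/25
3 + 1/(58/25) = 3 + 25/58 = 199/58
5 + 1/(199/58) = 5 + 58/199 = 1053/199

1053/199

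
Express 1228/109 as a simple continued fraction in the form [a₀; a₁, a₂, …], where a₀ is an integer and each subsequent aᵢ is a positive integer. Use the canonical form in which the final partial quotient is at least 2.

[11; 3, 1, 3, 7]

1228 ÷ 109 → quotient 11, remainder 29
109 ÷ 29 → quotient 3, remainder 22
29 ÷ 22 → quotient 1, remainder 7
22 ÷ 7 → quotient 3, remainder 1
7 ÷ 1 → quotient 7, remainder 0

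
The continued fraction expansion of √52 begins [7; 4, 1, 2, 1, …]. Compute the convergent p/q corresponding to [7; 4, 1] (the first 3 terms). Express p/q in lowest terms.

36/5

Start with 1.
4 + 1/(1/1) = 4 + 1/1 = 5/1
7 + 1/(5/1) = 7 + 1/5 = 36/5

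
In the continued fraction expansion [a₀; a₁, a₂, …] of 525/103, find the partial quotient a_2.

3

⌊525/103⌋ = 5, remainder 10
⌊103/10⌋ = 10, remainder 3
⌊10/3⌋ = 3, remainder 1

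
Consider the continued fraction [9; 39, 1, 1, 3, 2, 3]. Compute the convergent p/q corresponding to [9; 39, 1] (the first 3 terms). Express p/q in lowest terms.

361/40

Start with 1.
39 + 1/(1/1) = 39 + 1/1 = 40/1
9 + 1/(40/1) = 9 + 1/40 = 361/40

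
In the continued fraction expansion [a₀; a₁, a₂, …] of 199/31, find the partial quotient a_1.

Apply division with remainder until the remainder is 0:
199 ÷ 31 → quotient 6, remainder 13
31 ÷ 13 → quotient 2, remainder 5

2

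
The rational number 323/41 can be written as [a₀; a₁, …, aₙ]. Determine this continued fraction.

⌊323/41⌋ = 7, remainder 36
⌊41/36⌋ = 1, remainder 5
⌊36/5⌋ = 7, remainder 1
⌊5/1⌋ = 5, remainder 0

[7; 1, 7, 5]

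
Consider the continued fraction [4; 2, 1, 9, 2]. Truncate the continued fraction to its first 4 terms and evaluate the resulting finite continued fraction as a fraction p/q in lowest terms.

126/29

Start with 9.
1 + 1/(9/1) = 1 + 1/9 = 10/9
2 + 1/(10/9) = 2 + 9/10 = 29/10
4 + 1/(29/10) = 4 + 10/29 = 126/29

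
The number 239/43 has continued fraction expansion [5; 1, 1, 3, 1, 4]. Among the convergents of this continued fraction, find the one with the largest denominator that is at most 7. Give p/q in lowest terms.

39/7

List convergents until the denominator exceeds the bound:
a_0 = 5: 5/1  (≤ bound)
a_1 = 1: 6/1  (≤ bound)
a_2 = 1: 11/2  (≤ bound)
a_3 = 3: 39/7  (≤ bound)
a_4 = 1: 50/9  (> 7, stop)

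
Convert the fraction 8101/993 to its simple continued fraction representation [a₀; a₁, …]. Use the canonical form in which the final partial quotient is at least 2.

⌊8101/993⌋ = 8, remainder 157
⌊993/157⌋ = 6, remainder 51
⌊157/51⌋ = 3, remainder 4
⌊51/4⌋ = 12, remainder 3
⌊4/3⌋ = 1, remainder 1
⌊3/1⌋ = 3, remainder 0

[8; 6, 3, 12, 1, 3]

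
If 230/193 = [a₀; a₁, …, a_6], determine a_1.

5

Repeatedly divide and take the remainder:
230 = 1·193 + 37, so a_0 = 1
193 = 5·37 + 8, so a_1 = 5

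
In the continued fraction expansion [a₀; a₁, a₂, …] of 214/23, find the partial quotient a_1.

Apply division with remainder until the remainder is 0:
214 = 9·23 + 7, so a_0 = 9
23 = 3·7 + 2, so a_1 = 3

3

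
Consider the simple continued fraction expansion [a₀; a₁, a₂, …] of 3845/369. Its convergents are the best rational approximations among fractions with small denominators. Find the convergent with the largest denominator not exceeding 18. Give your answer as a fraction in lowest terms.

a_0 = 10: 10/1  (≤ bound)
a_1 = 2: 21/2  (≤ bound)
a_2 = 2: 52/5  (≤ bound)
a_3 = 1: 73/7  (≤ bound)
a_4 = 1: 125/12  (≤ bound)
a_5 = 1: 198/19  (> 18, stop)

125/12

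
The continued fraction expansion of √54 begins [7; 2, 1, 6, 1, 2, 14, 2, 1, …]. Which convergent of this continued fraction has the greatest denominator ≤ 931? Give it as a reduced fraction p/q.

a_0 = 7: 7/1  (≤ bound)
a_1 = 2: 15/2  (≤ bound)
a_2 = 1: 22/3  (≤ bound)
a_3 = 6: 147/20  (≤ bound)
a_4 = 1: 169/23  (≤ bound)
a_5 = 2: 485/66  (≤ bound)
a_6 = 14: 6959/947  (> 931, stop)

485/66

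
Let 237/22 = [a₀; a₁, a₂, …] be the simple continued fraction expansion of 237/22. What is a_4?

⌊237/22⌋ = 10, remainder 17
⌊22/17⌋ = 1, remainder 5
⌊17/5⌋ = 3, remainder 2
⌊5/2⌋ = 2, remainder 1
⌊2/1⌋ = 2, remainder 0

2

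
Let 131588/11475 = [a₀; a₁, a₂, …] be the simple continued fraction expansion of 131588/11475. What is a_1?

131588 = 11·11475 + 5363, so a_0 = 11
11475 = 2·5363 + 749, so a_1 = 2

2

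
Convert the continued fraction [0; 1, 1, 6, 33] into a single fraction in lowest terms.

232/431

Start with 33.
6 + 1/(33/1) = 6 + 1/33 = 199/33
1 + 1/(199/33) = 1 + 33/199 = 232/199
1 + 1/(232/199) = 1 + 199/232 = 431/232
0 + 1/(431/232) = 0 + 232/431 = 232/431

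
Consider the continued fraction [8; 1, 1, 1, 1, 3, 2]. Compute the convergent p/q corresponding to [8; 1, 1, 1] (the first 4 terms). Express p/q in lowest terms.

Start with 1.
1 + 1/(1/1) = 1 + 1/1 = 2/1
1 + 1/(2/1) = 1 + 1/2 = 3/2
8 + 1/(3/2) = 8 + 2/3 = 26/3

26/3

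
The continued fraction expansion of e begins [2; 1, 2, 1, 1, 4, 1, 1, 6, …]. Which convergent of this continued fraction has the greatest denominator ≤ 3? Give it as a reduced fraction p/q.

8/3

List convergents until the denominator exceeds the bound:
a_0 = 2: 2/1  (≤ bound)
a_1 = 1: 3/1  (≤ bound)
a_2 = 2: 8/3  (≤ bound)
a_3 = 1: 11/4  (> 3, stop)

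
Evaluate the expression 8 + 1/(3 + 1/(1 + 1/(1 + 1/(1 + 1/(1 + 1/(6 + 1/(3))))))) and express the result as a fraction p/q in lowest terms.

Start with 3.
6 + 1/(3/1) = 6 + 1/3 = 19/3
1 + 1/(19/3) = 1 + 3/19 = 22/19
1 + 1/(22/19) = 1 + 19/22 = 41/22
1 + 1/(41/22) = 1 + 22/41 = 63/41
1 + 1/(63/41) = 1 + 41/63 = 104/63
3 + 1/(104/63) = 3 + 63/104 = 375/104
8 + 1/(375/104) = 8 + 104/375 = 3104/375

3104/375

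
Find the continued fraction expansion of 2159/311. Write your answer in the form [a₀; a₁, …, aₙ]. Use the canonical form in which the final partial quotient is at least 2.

Apply division with remainder until the remainder is 0:
2159 = 6·311 + 293, so a_0 = 6
311 = 1·293 + 18, so a_1 = 1
293 = 16·18 + 5, so a_2 = 16
18 = 3·5 + 3, so a_3 = 3
5 = 1·3 + 2, so a_4 = 1
3 = 1·2 + 1, so a_5 = 1
2 = 2·1 + 0, so a_6 = 2

[6; 1, 16, 3, 1, 1, 2]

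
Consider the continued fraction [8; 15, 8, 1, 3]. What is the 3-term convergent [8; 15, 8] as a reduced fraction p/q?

976/121

Compute successive convergents:
a_0 = 8: 8/1
a_1 = 15: 121/15
a_2 = 8: 976/121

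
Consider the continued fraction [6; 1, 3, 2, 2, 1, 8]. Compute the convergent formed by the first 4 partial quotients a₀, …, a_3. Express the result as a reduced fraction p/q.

61/9

Start with 2.
3 + 1/(2/1) = 3 + 1/2 = 7/2
1 + 1/(7/2) = 1 + 2/7 = 9/7
6 + 1/(9/7) = 6 + 7/9 = 61/9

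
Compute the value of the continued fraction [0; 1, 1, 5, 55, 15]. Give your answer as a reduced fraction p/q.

Start with 15.
55 + 1/(15/1) = 55 + 1/15 = 826/15
5 + 1/(826/15) = 5 + 15/826 = 4145/826
1 + 1/(4145/826) = 1 + 826/4145 = 4971/4145
1 + 1/(4971/4145) = 1 + 4145/4971 = 9116/4971
0 + 1/(9116/4971) = 0 + 4971/9116 = 4971/9116

4971/9116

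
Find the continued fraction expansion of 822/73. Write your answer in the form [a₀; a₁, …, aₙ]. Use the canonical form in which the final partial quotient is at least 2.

[11; 3, 1, 5, 3]

822 ÷ 73 → quotient 11, remainder 19
73 ÷ 19 → quotient 3, remainder 16
19 ÷ 16 → quotient 1, remainder 3
16 ÷ 3 → quotient 5, remainder 1
3 ÷ 1 → quotient 3, remainder 0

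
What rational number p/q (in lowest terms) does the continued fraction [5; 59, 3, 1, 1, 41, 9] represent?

Start with 9.
41 + 1/(9/1) = 41 + 1/9 = 370/9
1 + 1/(370/9) = 1 + 9/370 = 379/370
1 + 1/(379/370) = 1 + 370/379 = 749/379
3 + 1/(749/379) = 3 + 379/749 = 2626/749
59 + 1/(2626/749) = 59 + 749/2626 = 155683/2626
5 + 1/(155683/2626) = 5 + 2626/155683 = 781041/155683

781041/155683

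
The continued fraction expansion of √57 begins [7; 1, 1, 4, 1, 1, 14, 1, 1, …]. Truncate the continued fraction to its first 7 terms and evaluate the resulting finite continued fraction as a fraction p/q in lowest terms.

Build up convergents one term at a time:
a_0 = 7: 7/1
a_1 = 1: 8/1
a_2 = 1: 15/2
a_3 = 4: 68/9
a_4 = 1: 83/11
a_5 = 1: 151/20
a_6 = 14: 2197/291

2197/291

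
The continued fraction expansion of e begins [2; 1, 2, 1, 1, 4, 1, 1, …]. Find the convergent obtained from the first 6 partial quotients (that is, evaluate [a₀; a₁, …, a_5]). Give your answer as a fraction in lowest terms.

87/32

Build up convergents one term at a time:
a_0 = 2: 2/1
a_1 = 1: 3/1
a_2 = 2: 8/3
a_3 = 1: 11/4
a_4 = 1: 19/7
a_5 = 4: 87/32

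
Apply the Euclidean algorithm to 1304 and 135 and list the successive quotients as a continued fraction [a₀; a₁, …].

⌊1304/135⌋ = 9, remainder 89
⌊135/89⌋ = 1, remainder 46
⌊89/46⌋ = 1, remainder 43
⌊46/43⌋ = 1, remainder 3
⌊43/3⌋ = 14, remainder 1
⌊3/1⌋ = 3, remainder 0

[9; 1, 1, 1, 14, 3]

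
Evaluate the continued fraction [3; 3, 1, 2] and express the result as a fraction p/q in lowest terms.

36/11

a_0 = 3: 3/1
a_1 = 3: 10/3
a_2 = 1: 13/4
a_3 = 2: 36/11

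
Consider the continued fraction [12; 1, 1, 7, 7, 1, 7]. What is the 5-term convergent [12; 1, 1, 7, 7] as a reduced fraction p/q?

1341/107

Collapse the nested fraction from the inside out:
Start with 7.
7 + 1/(7/1) = 7 + 1/7 = 50/7
1 + 1/(50/7) = 1 + 7/50 = 57/50
1 + 1/(57/50) = 1 + 50/57 = 107/57
12 + 1/(107/57) = 12 + 57/107 = 1341/107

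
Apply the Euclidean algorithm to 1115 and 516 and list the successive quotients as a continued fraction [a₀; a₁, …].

⌊1115/516⌋ = 2, remainder 83
⌊516/83⌋ = 6, remainder 18
⌊83/18⌋ = 4, remainder 11
⌊18/11⌋ = 1, remainder 7
⌊11/7⌋ = 1, remainder 4
⌊7/4⌋ = 1, remainder 3
⌊4/3⌋ = 1, remainder 1
⌊3/1⌋ = 3, remainder 0

[2; 6, 4, 1, 1, 1, 1, 3]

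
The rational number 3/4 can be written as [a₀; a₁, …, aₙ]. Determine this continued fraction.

[0; 1, 3]

3 ÷ 4 → quotient 0, remainder 3
4 ÷ 3 → quotient 1, remainder 1
3 ÷ 1 → quotient 3, remainder 0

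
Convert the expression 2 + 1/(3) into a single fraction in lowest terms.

Start with 3.
2 + 1/(3/1) = 2 + 1/3 = 7/3

7/3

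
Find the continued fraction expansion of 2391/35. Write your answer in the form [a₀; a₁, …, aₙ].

[68; 3, 5, 2]

Apply division with remainder until the remainder is 0:
2391 ÷ 35 → quotient 68, remainder 11
35 ÷ 11 → quotient 3, remainder 2
11 ÷ 2 → quotient 5, remainder 1
2 ÷ 1 → quotient 2, remainder 0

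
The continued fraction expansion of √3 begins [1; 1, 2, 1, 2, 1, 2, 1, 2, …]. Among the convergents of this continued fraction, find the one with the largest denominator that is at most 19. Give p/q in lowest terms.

a_0 = 1: 1/1  (≤ bound)
a_1 = 1: 2/1  (≤ bound)
a_2 = 2: 5/3  (≤ bound)
a_3 = 1: 7/4  (≤ bound)
a_4 = 2: 19/11  (≤ bound)
a_5 = 1: 26/15  (≤ bound)
a_6 = 2: 71/41  (> 19, stop)

26/15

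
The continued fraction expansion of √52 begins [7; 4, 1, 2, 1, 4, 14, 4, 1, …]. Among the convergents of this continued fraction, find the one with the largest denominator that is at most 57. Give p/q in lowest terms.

137/19

List convergents until the denominator exceeds the bound:
a_0 = 7: 7/1  (≤ bound)
a_1 = 4: 29/4  (≤ bound)
a_2 = 1: 36/5  (≤ bound)
a_3 = 2: 101/14  (≤ bound)
a_4 = 1: 137/19  (≤ bound)
a_5 = 4: 649/90  (> 57, stop)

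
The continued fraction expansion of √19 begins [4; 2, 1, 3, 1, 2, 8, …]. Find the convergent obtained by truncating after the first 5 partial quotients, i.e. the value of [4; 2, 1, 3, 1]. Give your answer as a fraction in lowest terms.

Start with 1.
3 + 1/(1/1) = 3 + 1/1 = 4/1
1 + 1/(4/1) = 1 + 1/4 = 5/4
2 + 1/(5/4) = 2 + 4/5 = 14/5
4 + 1/(14/5) = 4 + 5/14 = 61/14

61/14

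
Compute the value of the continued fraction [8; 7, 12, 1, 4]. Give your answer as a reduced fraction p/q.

Build up convergents one term at a time:
a_0 = 8: 8/1
a_1 = 7: 57/7
a_2 = 12: 692/85
a_3 = 1: 749/92
a_4 = 4: 3688/453

3688/453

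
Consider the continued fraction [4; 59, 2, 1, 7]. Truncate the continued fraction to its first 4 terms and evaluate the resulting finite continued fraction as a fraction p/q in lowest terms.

715/178

Work from the innermost term outward:
Start with 1.
2 + 1/(1/1) = 2 + 1/1 = 3/1
59 + 1/(3/1) = 59 + 1/3 = 178/3
4 + 1/(178/3) = 4 + 3/178 = 715/178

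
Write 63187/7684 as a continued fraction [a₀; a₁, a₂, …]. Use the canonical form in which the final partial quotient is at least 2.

Repeatedly divide and take the remainder:
63187 ÷ 7684 → quotient 8, remainder 1715
7684 ÷ 1715 → quotient 4, remainder 824
1715 ÷ 824 → quotient 2, remainder 67
824 ÷ 67 → quotient 12, remainder 20
67 ÷ 20 → quotient 3, remainder 7
20 ÷ 7 → quotient 2, remainder 6
7 ÷ 6 → quotient 1, remainder 1
6 ÷ 1 → quotient 6, remainder 0

[8; 4, 2, 12, 3, 2, 1, 6]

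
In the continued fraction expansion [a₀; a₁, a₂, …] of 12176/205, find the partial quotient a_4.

7

12176 ÷ 205 → quotient 59, remainder 81
205 ÷ 81 → quotient 2, remainder 43
81 ÷ 43 → quotient 1, remainder 38
43 ÷ 38 → quotient 1, remainder 5
38 ÷ 5 → quotient 7, remainder 3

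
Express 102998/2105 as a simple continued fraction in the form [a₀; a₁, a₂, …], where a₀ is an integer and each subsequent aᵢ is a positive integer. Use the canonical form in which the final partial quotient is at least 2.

[48; 1, 13, 3, 7, 1, 5]

Apply division with remainder until the remainder is 0:
102998 ÷ 2105 → quotient 48, remainder 1958
2105 ÷ 1958 → quotient 1, remainder 147
1958 ÷ 147 → quotient 13, remainder 47
147 ÷ 47 → quotient 3, remainder 6
47 ÷ 6 → quotient 7, remainder 5
6 ÷ 5 → quotient 1, remainder 1
5 ÷ 1 → quotient 5, remainder 0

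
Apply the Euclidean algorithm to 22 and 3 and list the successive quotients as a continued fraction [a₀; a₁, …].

[7; 3]

Repeatedly divide and take the remainder:
22 ÷ 3 → quotient 7, remainder 1
3 ÷ 1 → quotient 3, remainder 0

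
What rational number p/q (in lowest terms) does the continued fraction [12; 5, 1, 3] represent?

280/23

Compute successive convergents:
a_0 = 12: 12/1
a_1 = 5: 61/5
a_2 = 1: 73/6
a_3 = 3: 280/23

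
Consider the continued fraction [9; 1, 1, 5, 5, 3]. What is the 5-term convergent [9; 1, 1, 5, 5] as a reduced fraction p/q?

544/57

Work from the innermost term outward:
Start with 5.
5 + 1/(5/1) = 5 + 1/5 = 26/5
1 + 1/(26/5) = 1 + 5/26 = 31/26
1 + 1/(31/26) = 1 + 26/31 = 57/31
9 + 1/(57/31) = 9 + 31/57 = 544/57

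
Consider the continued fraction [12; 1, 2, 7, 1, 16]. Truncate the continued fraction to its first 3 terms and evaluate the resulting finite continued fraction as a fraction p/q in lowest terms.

a_0 = 12: 12/1
a_1 = 1: 13/1
a_2 = 2: 38/3

38/3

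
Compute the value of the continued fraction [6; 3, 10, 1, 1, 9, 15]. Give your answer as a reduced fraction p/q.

59121/9350

a_0 = 6: 6/1
a_1 = 3: 19/3
a_2 = 10: 196/31
a_3 = 1: 215/34
a_4 = 1: 411/65
a_5 = 9: 3914/619
a_6 = 15: 59121/9350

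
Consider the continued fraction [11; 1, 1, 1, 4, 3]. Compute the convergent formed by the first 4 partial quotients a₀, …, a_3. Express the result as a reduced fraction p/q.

35/3

Build up convergents one term at a time:
a_0 = 11: 11/1
a_1 = 1: 12/1
a_2 = 1: 23/2
a_3 = 1: 35/3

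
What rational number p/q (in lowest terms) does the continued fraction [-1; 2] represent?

-1/2

Collapse the nested fraction from the inside out:
Start with 2.
-1 + 1/(2/1) = -1 + 1/2 = -1/2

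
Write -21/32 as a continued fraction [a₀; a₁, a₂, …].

[-1; 2, 1, 10]

Run the Euclidean algorithm, recording each quotient:
⌊-21/32⌋ = -1, remainder 11
⌊32/11⌋ = 2, remainder 10
⌊11/10⌋ = 1, remainder 1
⌊10/1⌋ = 10, remainder 0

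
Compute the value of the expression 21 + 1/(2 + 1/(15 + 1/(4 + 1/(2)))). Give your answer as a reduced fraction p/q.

6080/283

Compute successive convergents:
a_0 = 21: 21/1
a_1 = 2: 43/2
a_2 = 15: 666/31
a_3 = 4: 2707/126
a_4 = 2: 6080/283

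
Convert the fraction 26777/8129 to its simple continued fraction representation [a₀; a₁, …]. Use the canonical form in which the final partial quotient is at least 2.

26777 = 3·8129 + 2390, so a_0 = 3
8129 = 3·2390 + 959, so a_1 = 3
2390 = 2·959 + 472, so a_2 = 2
959 = 2·472 + 15, so a_3 = 2
472 = 31·15 + 7, so a_4 = 31
15 = 2·7 + 1, so a_5 = 2
7 = 7·1 + 0, so a_6 = 7

[3; 3, 2, 2, 31, 2, 7]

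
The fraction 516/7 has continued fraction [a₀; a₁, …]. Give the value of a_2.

2

Apply division with remainder until the remainder is 0:
⌊516/7⌋ = 73, remainder 5
⌊7/5⌋ = 1, remainder 2
⌊5/2⌋ = 2, remainder 1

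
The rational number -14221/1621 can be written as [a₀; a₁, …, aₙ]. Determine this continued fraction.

[-9; 4, 2, 2, 7, 1, 3, 2]

-14221 = -9·1621 + 368, so a_0 = -9
1621 = 4·368 + 149, so a_1 = 4
368 = 2·149 + 70, so a_2 = 2
149 = 2·70 + 9, so a_3 = 2
70 = 7·9 + 7, so a_4 = 7
9 = 1·7 + 2, so a_5 = 1
7 = 3·2 + 1, so a_6 = 3
2 = 2·1 + 0, so a_7 = 2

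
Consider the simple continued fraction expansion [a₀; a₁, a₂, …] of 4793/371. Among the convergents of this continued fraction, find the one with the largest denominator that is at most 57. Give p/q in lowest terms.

List convergents until the denominator exceeds the bound:
a_0 = 12: 12/1  (≤ bound)
a_1 = 1: 13/1  (≤ bound)
a_2 = 11: 155/12  (≤ bound)
a_3 = 2: 323/25  (≤ bound)
a_4 = 1: 478/37  (≤ bound)
a_5 = 2: 1279/99  (> 57, stop)

478/37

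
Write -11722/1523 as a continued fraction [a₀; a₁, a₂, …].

⌊-11722/1523⌋ = -8, remainder 462
⌊1523/462⌋ = 3, remainder 137
⌊462/137⌋ = 3, remainder 51
⌊137/51⌋ = 2, remainder 35
⌊51/35⌋ = 1, remainder 16
⌊35/16⌋ = 2, remainder 3
⌊16/3⌋ = 5, remainder 1
⌊3/1⌋ = 3, remainder 0

[-8; 3, 3, 2, 1, 2, 5, 3]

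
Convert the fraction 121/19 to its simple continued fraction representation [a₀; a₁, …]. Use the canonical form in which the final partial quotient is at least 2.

[6; 2, 1, 2, 2]

Repeatedly divide and take the remainder:
⌊121/19⌋ = 6, remainder 7
⌊19/7⌋ = 2, remainder 5
⌊7/5⌋ = 1, remainder 2
⌊5/2⌋ = 2, remainder 1
⌊2/1⌋ = 2, remainder 0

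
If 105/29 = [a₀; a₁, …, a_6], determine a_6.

3

Apply division with remainder until the remainder is 0:
⌊105/29⌋ = 3, remainder 18
⌊29/18⌋ = 1, remainder 11
⌊18/11⌋ = 1, remainder 7
⌊11/7⌋ = 1, remainder 4
⌊7/4⌋ = 1, remainder 3
⌊4/3⌋ = 1, remainder 1
⌊3/1⌋ = 3, remainder 0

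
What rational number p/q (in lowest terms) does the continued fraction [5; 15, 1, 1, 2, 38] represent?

15167/2995

a_0 = 5: 5/1
a_1 = 15: 76/15
a_2 = 1: 81/16
a_3 = 1: 157/31
a_4 = 2: 395/78
a_5 = 38: 15167/2995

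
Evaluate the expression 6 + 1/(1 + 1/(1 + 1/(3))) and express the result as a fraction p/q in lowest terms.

46/7

a_0 = 6: 6/1
a_1 = 1: 7/1
a_2 = 1: 13/2
a_3 = 3: 46/7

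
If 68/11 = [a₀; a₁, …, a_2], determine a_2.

68 = 6·11 + 2, so a_0 = 6
11 = 5·2 + 1, so a_1 = 5
2 = 2·1 + 0, so a_2 = 2

2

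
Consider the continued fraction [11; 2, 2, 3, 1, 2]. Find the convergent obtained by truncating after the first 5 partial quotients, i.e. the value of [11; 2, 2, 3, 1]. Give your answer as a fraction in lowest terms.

251/22

Collapse the nested fraction from the inside out:
Start with 1.
3 + 1/(1/1) = 3 + 1/1 = 4/1
2 + 1/(4/1) = 2 + 1/4 = 9/4
2 + 1/(9/4) = 2 + 4/9 = 22/9
11 + 1/(22/9) = 11 + 9/22 = 251/22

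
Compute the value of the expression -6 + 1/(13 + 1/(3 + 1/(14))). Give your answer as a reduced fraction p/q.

-3395/573

Start with 14.
3 + 1/(14/1) = 3 + 1/14 = 43/14
13 + 1/(43/14) = 13 + 14/43 = 573/43
-6 + 1/(573/43) = -6 + 43/573 = -3395/573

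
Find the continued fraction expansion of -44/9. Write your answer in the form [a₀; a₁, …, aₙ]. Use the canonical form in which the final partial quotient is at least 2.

⌊-44/9⌋ = -5, remainder 1
⌊9/1⌋ = 9, remainder 0

[-5; 9]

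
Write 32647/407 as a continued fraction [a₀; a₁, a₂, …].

[80; 4, 1, 2, 9, 3]

⌊32647/407⌋ = 80, remainder 87
⌊407/87⌋ = 4, remainder 59
⌊87/59⌋ = 1, remainder 28
⌊59/28⌋ = 2, remainder 3
⌊28/3⌋ = 9, remainder 1
⌊3/1⌋ = 3, remainder 0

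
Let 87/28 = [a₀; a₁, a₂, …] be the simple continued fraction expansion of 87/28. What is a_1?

9

87 ÷ 28 → quotient 3, remainder 3
28 ÷ 3 → quotient 9, remainder 1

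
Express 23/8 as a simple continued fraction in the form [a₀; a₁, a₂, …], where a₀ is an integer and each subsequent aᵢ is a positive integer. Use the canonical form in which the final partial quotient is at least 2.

[2; 1, 7]

Repeatedly divide and take the remainder:
23 ÷ 8 → quotient 2, remainder 7
8 ÷ 7 → quotient 1, remainder 1
7 ÷ 1 → quotient 7, remainder 0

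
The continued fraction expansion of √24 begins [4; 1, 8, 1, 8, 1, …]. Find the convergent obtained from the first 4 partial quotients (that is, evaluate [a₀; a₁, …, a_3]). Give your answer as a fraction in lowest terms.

49/10

Start with 1.
8 + 1/(1/1) = 8 + 1/1 = 9/1
1 + 1/(9/1) = 1 + 1/9 = 10/9
4 + 1/(10/9) = 4 + 9/10 = 49/10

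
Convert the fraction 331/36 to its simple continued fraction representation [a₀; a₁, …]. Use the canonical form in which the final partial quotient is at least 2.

[9; 5, 7]

⌊331/36⌋ = 9, remainder 7
⌊36/7⌋ = 5, remainder 1
⌊7/1⌋ = 7, remainder 0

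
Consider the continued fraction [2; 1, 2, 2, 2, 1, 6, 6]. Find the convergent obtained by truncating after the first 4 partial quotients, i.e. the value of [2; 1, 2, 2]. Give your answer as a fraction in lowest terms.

a_0 = 2: 2/1
a_1 = 1: 3/1
a_2 = 2: 8/3
a_3 = 2: 19/7

19/7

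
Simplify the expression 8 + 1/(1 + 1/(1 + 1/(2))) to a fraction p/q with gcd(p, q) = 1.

Build up convergents one term at a time:
a_0 = 8: 8/1
a_1 = 1: 9/1
a_2 = 1: 17/2
a_3 = 2: 43/5

43/5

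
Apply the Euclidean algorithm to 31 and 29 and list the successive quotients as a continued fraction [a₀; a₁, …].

[1; 14, 2]

Run the Euclidean algorithm, recording each quotient:
31 ÷ 29 → quotient 1, remainder 2
29 ÷ 2 → quotient 14, remainder 1
2 ÷ 1 → quotient 2, remainder 0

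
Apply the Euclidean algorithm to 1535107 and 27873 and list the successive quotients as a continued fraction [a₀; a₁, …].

Repeatedly divide and take the remainder:
1535107 ÷ 27873 → quotient 55, remainder 2092
27873 ÷ 2092 → quotient 13, remainder 677
2092 ÷ 677 → quotient 3, remainder 61
677 ÷ 61 → quotient 11, remainder 6
61 ÷ 6 → quotient 10, remainder 1
6 ÷ 1 → quotient 6, remainder 0

[55; 13, 3, 11, 10, 6]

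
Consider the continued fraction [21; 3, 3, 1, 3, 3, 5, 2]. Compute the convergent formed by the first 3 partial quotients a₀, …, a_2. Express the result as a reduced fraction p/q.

213/10

Start with 3.
3 + 1/(3/1) = 3 + 1/3 = 10/3
21 + 1/(10/3) = 21 + 3/10 = 213/10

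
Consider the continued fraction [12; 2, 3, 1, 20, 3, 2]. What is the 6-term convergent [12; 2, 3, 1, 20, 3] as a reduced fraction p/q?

7093/570

a_0 = 12: 12/1
a_1 = 2: 25/2
a_2 = 3: 87/7
a_3 = 1: 112/9
a_4 = 20: 2327/187
a_5 = 3: 7093/570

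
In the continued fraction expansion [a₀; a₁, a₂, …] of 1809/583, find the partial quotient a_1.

Run the Euclidean algorithm, recording each quotient:
1809 ÷ 583 → quotient 3, remainder 60
583 ÷ 60 → quotient 9, remainder 43

9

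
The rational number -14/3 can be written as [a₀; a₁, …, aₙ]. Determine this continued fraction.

[-5; 3]

-14 = -5·3 + 1, so a_0 = -5
3 = 3·1 + 0, so a_1 = 3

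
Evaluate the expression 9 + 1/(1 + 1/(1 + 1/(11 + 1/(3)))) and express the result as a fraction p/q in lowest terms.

Build up convergents one term at a time:
a_0 = 9: 9/1
a_1 = 1: 10/1
a_2 = 1: 19/2
a_3 = 11: 219/23
a_4 = 3: 676/71

676/71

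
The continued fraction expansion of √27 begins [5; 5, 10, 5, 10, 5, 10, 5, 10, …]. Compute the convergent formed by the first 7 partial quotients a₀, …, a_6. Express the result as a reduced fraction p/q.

716035/137801

Start with 10.
5 + 1/(10/1) = 5 + 1/10 = 51/10
10 + 1/(51/10) = 10 + 10/51 = 520/51
5 + 1/(520/51) = 5 + 51/520 = 2651/520
10 + 1/(2651/520) = 10 + 520/2651 = 27030/2651
5 + 1/(27030/2651) = 5 + 2651/27030 = 137801/27030
5 + 1/(137801/27030) = 5 + 27030/137801 = 716035/137801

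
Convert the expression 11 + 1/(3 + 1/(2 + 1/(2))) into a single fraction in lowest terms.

192/17

a_0 = 11: 11/1
a_1 = 3: 34/3
a_2 = 2: 79/7
a_3 = 2: 192/17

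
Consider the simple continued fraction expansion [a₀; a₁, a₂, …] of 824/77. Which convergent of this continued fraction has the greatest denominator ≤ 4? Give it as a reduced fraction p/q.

List convergents until the denominator exceeds the bound:
a_0 = 10: 10/1  (≤ bound)
a_1 = 1: 11/1  (≤ bound)
a_2 = 2: 32/3  (≤ bound)
a_3 = 2: 75/7  (> 4, stop)

32/3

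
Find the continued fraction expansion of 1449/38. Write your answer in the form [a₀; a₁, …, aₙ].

Run the Euclidean algorithm, recording each quotient:
1449 ÷ 38 → quotient 38, remainder 5
38 ÷ 5 → quotient 7, remainder 3
5 ÷ 3 → quotient 1, remainder 2
3 ÷ 2 → quotient 1, remainder 1
2 ÷ 1 → quotient 2, remainder 0

[38; 7, 1, 1, 2]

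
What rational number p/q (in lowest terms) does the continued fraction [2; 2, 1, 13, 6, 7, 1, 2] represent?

a_0 = 2: 2/1
a_1 = 2: 5/2
a_2 = 1: 7/3
a_3 = 13: 96/41
a_4 = 6: 583/249
a_5 = 7: 4177/1784
a_6 = 1: 4760/2033
a_7 = 2: 13697/5850

13697/5850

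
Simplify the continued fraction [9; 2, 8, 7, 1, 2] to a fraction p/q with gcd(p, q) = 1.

3760/397

Start with 2.
1 + 1/(2/1) = 1 + 1/2 = 3/2
7 + 1/(3/2) = 7 + 2/3 = 23/3
8 + 1/(23/3) = 8 + 3/23 = 187/23
2 + 1/(187/23) = 2 + 23/187 = 397/187
9 + 1/(397/187) = 9 + 187/397 = 3760/397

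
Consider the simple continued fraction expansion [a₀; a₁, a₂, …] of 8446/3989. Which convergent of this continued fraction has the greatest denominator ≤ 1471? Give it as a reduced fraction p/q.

2689/1270

List convergents until the denominator exceeds the bound:
a_0 = 2: 2/1  (≤ bound)
a_1 = 8: 17/8  (≤ bound)
a_2 = 1: 19/9  (≤ bound)
a_3 = 1: 36/17  (≤ bound)
a_4 = 10: 379/179  (≤ bound)
a_5 = 7: 2689/1270  (≤ bound)
a_6 = 3: 8446/3989  (> 1471, stop)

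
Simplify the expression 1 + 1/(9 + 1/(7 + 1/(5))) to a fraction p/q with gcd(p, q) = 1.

Start with 5.
7 + 1/(5/1) = 7 + 1/5 = 36/5
9 + 1/(36/5) = 9 + 5/36 = 329/36
1 + 1/(329/36) = 1 + 36/329 = 365/329

365/329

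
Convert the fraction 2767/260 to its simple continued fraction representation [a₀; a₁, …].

[10; 1, 1, 1, 3, 1, 8, 2]

2767 ÷ 260 → quotient 10, remainder 167
260 ÷ 167 → quotient 1, remainder 93
167 ÷ 93 → quotient 1, remainder 74
93 ÷ 74 → quotient 1, remainder 19
74 ÷ 19 → quotient 3, remainder 17
19 ÷ 17 → quotient 1, remainder 2
17 ÷ 2 → quotient 8, remainder 1
2 ÷ 1 → quotient 2, remainder 0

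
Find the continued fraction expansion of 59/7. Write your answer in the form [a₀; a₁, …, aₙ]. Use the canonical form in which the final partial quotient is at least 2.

[8; 2, 3]

Repeatedly divide and take the remainder:
59 = 8·7 + 3, so a_0 = 8
7 = 2·3 + 1, so a_1 = 2
3 = 3·1 + 0, so a_2 = 3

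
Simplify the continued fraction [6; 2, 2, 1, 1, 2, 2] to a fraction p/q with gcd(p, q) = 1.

475/74

Start with 2.
2 + 1/(2/1) = 2 + 1/2 = 5/2
1 + 1/(5/2) = 1 + 2/5 = 7/5
1 + 1/(7/5) = 1 + 5/7 = 12/7
2 + 1/(12/7) = 2 + 7/12 = 31/12
2 + 1/(31/12) = 2 + 12/31 = 74/31
6 + 1/(74/31) = 6 + 31/74 = 475/74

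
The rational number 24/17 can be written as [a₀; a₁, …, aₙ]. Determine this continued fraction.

Run the Euclidean algorithm, recording each quotient:
24 ÷ 17 → quotient 1, remainder 7
17 ÷ 7 → quotient 2, remainder 3
7 ÷ 3 → quotient 2, remainder 1
3 ÷ 1 → quotient 3, remainder 0

[1; 2, 2, 3]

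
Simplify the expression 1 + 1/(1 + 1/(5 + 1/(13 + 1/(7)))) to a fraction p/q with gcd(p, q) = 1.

Start with 7.
13 + 1/(7/1) = 13 + 1/7 = 92/7
5 + 1/(92/7) = 5 + 7/92 = 467/92
1 + 1/(467/92) = 1 + 92/467 = 559/467
1 + 1/(559/467) = 1 + 467/559 = 1026/559

1026/559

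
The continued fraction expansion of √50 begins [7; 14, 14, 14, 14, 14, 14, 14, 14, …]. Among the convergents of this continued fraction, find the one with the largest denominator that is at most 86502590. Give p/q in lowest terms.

List convergents until the denominator exceeds the bound:
a_0 = 7: 7/1  (≤ bound)
a_1 = 14: 99/14  (≤ bound)
a_2 = 14: 1393/197  (≤ bound)
a_3 = 14: 19601/2772  (≤ bound)
a_4 = 14: 275807/39005  (≤ bound)
a_5 = 14: 3880899/548842  (≤ bound)
a_6 = 14: 54608393/7722793  (≤ bound)
a_7 = 14: 768398401/108667944  (> 86502590, stop)

54608393/7722793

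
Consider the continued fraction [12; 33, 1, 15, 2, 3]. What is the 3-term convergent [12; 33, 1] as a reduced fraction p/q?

409/34

Work from the innermost term outward:
Start with 1.
33 + 1/(1/1) = 33 + 1/1 = 34/1
12 + 1/(34/1) = 12 + 1/34 = 409/34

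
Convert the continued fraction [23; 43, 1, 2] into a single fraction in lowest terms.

Use the convergent recurrence hₖ = aₖ·hₖ₋₁ + hₖ₋₂ (and likewise for the denominators kₖ):
a_0 = 23: 23/1
a_1 = 43: 990/43
a_2 = 1: 1013/44
a_3 = 2: 3016/131

3016/131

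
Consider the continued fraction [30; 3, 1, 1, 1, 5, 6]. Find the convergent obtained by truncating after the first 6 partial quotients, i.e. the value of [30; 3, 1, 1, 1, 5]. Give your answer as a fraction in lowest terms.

Starting at the tail and folding back:
Start with 5.
1 + 1/(5/1) = 1 + 1/5 = 6/5
1 + 1/(6/5) = 1 + 5/6 = 11/6
1 + 1/(11/6) = 1 + 6/11 = 17/11
3 + 1/(17/11) = 3 + 11/17 = 62/17
30 + 1/(62/17) = 30 + 17/62 = 1877/62

1877/62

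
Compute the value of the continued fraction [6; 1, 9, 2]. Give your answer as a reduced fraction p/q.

Start with 2.
9 + 1/(2/1) = 9 + 1/2 = 19/2
1 + 1/(19/2) = 1 + 2/19 = 21/19
6 + 1/(21/19) = 6 + 19/21 = 145/21

145/21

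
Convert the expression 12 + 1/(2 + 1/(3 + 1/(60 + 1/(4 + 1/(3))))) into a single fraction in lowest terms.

68446/5507

a_0 = 12: 12/1
a_1 = 2: 25/2
a_2 = 3: 87/7
a_3 = 60: 5245/422
a_4 = 4: 21067/1695
a_5 = 3: 68446/5507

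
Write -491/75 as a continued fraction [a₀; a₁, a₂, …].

-491 = -7·75 + 34, so a_0 = -7
75 = 2·34 + 7, so a_1 = 2
34 = 4·7 + 6, so a_2 = 4
7 = 1·6 + 1, so a_3 = 1
6 = 6·1 + 0, so a_4 = 6

[-7; 2, 4, 1, 6]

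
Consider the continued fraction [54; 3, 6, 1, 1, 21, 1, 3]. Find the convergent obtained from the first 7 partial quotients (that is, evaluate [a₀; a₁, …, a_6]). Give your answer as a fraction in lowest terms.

Start with 1.
21 + 1/(1/1) = 21 + 1/1 = 22/1
1 + 1/(22/1) = 1 + 1/22 = 23/22
1 + 1/(23/22) = 1 + 22/23 = 45/23
6 + 1/(45/23) = 6 + 23/45 = 293/45
3 + 1/(293/45) = 3 + 45/293 = 924/293
54 + 1/(924/293) = 54 + 293/924 = 50189/924

50189/924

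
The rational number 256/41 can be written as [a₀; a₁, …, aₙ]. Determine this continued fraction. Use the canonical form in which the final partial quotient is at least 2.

Repeatedly divide and take the remainder:
⌊256/41⌋ = 6, remainder 10
⌊41/10⌋ = 4, remainder 1
⌊10/1⌋ = 10, remainder 0

[6; 4, 10]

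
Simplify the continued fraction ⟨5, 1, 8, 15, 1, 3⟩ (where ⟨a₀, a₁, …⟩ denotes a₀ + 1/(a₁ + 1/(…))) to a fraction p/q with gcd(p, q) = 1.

3363/571

Start with 3.
1 + 1/(3/1) = 1 + 1/3 = 4/3
15 + 1/(4/3) = 15 + 3/4 = 63/4
8 + 1/(63/4) = 8 + 4/63 = 508/63
1 + 1/(508/63) = 1 + 63/508 = 571/508
5 + 1/(571/508) = 5 + 508/571 = 3363/571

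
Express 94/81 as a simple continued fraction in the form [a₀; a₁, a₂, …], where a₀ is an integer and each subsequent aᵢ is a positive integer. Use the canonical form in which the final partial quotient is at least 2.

[1; 6, 4, 3]

94 ÷ 81 → quotient 1, remainder 13
81 ÷ 13 → quotient 6, remainder 3
13 ÷ 3 → quotient 4, remainder 1
3 ÷ 1 → quotient 3, remainder 0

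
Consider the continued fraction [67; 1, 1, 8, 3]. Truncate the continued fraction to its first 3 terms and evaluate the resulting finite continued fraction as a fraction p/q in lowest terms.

135/2

a_0 = 67: 67/1
a_1 = 1: 68/1
a_2 = 1: 135/2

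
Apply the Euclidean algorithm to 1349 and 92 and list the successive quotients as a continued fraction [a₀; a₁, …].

[14; 1, 1, 1, 30]

1349 ÷ 92 → quotient 14, remainder 61
92 ÷ 61 → quotient 1, remainder 31
61 ÷ 31 → quotient 1, remainder 30
31 ÷ 30 → quotient 1, remainder 1
30 ÷ 1 → quotient 30, remainder 0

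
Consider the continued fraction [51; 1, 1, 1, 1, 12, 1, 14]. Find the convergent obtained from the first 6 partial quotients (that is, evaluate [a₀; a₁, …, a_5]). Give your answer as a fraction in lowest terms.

3251/63

Start with 12.
1 + 1/(12/1) = 1 + 1/12 = 13/12
1 + 1/(13/12) = 1 + 12/13 = 25/13
1 + 1/(25/13) = 1 + 13/25 = 38/25
1 + 1/(38/25) = 1 + 25/38 = 63/38
51 + 1/(63/38) = 51 + 38/63 = 3251/63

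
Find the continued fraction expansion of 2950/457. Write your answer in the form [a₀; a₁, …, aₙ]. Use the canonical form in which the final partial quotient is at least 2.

2950 = 6·457 + 208, so a_0 = 6
457 = 2·208 + 41, so a_1 = 2
208 = 5·41 + 3, so a_2 = 5
41 = 13·3 + 2, so a_3 = 13
3 = 1·2 + 1, so a_4 = 1
2 = 2·1 + 0, so a_5 = 2

[6; 2, 5, 13, 1, 2]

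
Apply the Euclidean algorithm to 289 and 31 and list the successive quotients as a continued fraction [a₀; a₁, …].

[9; 3, 10]

289 ÷ 31 → quotient 9, remainder 10
31 ÷ 10 → quotient 3, remainder 1
10 ÷ 1 → quotient 10, remainder 0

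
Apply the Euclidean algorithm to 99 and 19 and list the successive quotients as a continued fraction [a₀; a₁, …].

[5; 4, 1, 3]

99 = 5·19 + 4, so a_0 = 5
19 = 4·4 + 3, so a_1 = 4
4 = 1·3 + 1, so a_2 = 1
3 = 3·1 + 0, so a_3 = 3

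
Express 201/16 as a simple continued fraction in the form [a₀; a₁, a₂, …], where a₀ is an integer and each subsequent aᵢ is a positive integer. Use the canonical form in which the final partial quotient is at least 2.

[12; 1, 1, 3, 2]

Apply division with remainder until the remainder is 0:
⌊201/16⌋ = 12, remainder 9
⌊16/9⌋ = 1, remainder 7
⌊9/7⌋ = 1, remainder 2
⌊7/2⌋ = 3, remainder 1
⌊2/1⌋ = 2, remainder 0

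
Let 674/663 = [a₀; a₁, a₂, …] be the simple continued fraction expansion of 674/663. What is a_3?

674 ÷ 663 → quotient 1, remainder 11
663 ÷ 11 → quotient 60, remainder 3
11 ÷ 3 → quotient 3, remainder 2
3 ÷ 2 → quotient 1, remainder 1

1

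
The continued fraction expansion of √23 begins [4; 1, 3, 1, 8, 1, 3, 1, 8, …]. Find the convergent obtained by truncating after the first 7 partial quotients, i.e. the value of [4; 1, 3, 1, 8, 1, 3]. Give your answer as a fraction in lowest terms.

Starting at the tail and folding back:
Start with 3.
1 + 1/(3/1) = 1 + 1/3 = 4/3
8 + 1/(4/3) = 8 + 3/4 = 35/4
1 + 1/(35/4) = 1 + 4/35 = 39/35
3 + 1/(39/35) = 3 + 35/39 = 152/39
1 + 1/(152/39) = 1 + 39/152 = 191/152
4 + 1/(191/152) = 4 + 152/191 = 916/191

916/191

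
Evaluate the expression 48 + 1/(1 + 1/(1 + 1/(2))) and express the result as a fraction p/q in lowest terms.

243/5

a_0 = 48: 48/1
a_1 = 1: 49/1
a_2 = 1: 97/2
a_3 = 2: 243/5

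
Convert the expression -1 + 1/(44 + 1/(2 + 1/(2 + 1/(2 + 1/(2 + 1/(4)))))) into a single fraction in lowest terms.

-5557/5685

Starting at the tail and folding back:
Start with 4.
2 + 1/(4/1) = 2 + 1/4 = 9/4
2 + 1/(9/4) = 2 + 4/9 = 22/9
2 + 1/(22/9) = 2 + 9/22 = 53/22
2 + 1/(53/22) = 2 + 22/53 = 128/53
44 + 1/(128/53) = 44 + 53/128 = 5685/128
-1 + 1/(5685/128) = -1 + 128/5685 = -5557/5685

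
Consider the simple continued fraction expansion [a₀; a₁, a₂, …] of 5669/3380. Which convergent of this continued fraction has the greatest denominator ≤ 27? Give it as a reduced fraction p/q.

a_0 = 1: 1/1  (≤ bound)
a_1 = 1: 2/1  (≤ bound)
a_2 = 2: 5/3  (≤ bound)
a_3 = 10: 52/31  (> 27, stop)

5/3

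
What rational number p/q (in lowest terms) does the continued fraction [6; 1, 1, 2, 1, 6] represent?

309/47

Start with 6.
1 + 1/(6/1) = 1 + 1/6 = 7/6
2 + 1/(7/6) = 2 + 6/7 = 20/7
1 + 1/(20/7) = 1 + 7/20 = 27/20
1 + 1/(27/20) = 1 + 20/27 = 47/27
6 + 1/(47/27) = 6 + 27/47 = 309/47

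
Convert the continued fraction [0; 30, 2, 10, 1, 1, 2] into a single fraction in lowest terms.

Build up convergents one term at a time:
a_0 = 0: 0/1
a_1 = 30: 1/30
a_2 = 2: 2/61
a_3 = 10: 21/640
a_4 = 1: 23/701
a_5 = 1: 44/1341
a_6 = 2: 111/3383

111/3383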